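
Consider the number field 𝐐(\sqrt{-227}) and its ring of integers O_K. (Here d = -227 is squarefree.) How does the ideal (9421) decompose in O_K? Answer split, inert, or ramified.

9421 remains inert

Since -227 ≡ 1 mod 4, the ring of integers is ℤ[(1+√-227)/2] with discriminant -227.
Since gcd(9421, -227) = 1 the prime 9421 does not ramify.
Euler's criterion: (-227)^4710 mod 9421 = 9420. Thus (-227|9421) = -1.
Legendre symbol -1 ⇒ 9421 is inert.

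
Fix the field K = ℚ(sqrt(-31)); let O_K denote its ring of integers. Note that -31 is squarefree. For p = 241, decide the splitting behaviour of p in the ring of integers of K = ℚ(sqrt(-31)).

remains prime (inert)

d = -31 ≡ 1 (mod 4), so O_K = ℤ[(1+√-31)/2] and disc(K) = d = -31.
241 ∤ -31, so 241 is unramified.
Euler's criterion: (-31)^120 mod 241 = 240. Thus (-31|241) = -1.
d is a non-residue mod p, hence 241 remains inert in O_K.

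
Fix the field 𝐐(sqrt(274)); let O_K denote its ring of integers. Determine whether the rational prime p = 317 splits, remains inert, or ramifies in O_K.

317 splits in O_K

274 mod 4 = 2, hence disc K = 4·274 = 1096 and O_K = ℤ[√274].
Since gcd(317, 1096) = 1 the prime 317 does not ramify.
Compute (274/317) via Euler: 274^((317-1)/2) mod 317 = 1, so (274/317) = 1.
d is a quadratic residue mod p, hence 317 splits in O_K.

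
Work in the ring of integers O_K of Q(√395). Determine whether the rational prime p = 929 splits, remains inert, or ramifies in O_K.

remains prime (inert)

395 mod 4 = 3, hence disc K = 4·395 = 1580 and O_K = ℤ[√395].
Since gcd(929, 1580) = 1 the prime 929 does not ramify.
Euler's criterion: 395^464 mod 929 = 928. Thus (395|929) = -1.
Legendre symbol -1 ⇒ 929 is inert.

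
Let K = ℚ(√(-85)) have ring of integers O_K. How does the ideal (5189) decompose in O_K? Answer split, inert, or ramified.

split

Since -85 ≢ 1 mod 4, the ring of integers is ℤ[√-85] with discriminant 4·(-85) = -340.
disc(K) = -340 is not divisible by 5189; 5189 is unramified.
Euler's criterion: (-85)^2594 mod 5189 = 1. Thus (-85|5189) = 1.
Legendre symbol 1 ⇒ 5189 is split.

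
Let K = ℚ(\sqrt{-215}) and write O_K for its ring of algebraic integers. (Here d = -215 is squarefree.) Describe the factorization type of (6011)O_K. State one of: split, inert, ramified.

d = -215 ≡ 1 (mod 4), so O_K = ℤ[(1+√-215)/2] and disc(K) = d = -215.
6011 ∤ -215, so 6011 is unramified.
Euler's criterion: (-215)^3005 mod 6011 = 6010. Thus (-215|6011) = -1.
d is a non-residue mod p, hence 6011 remains inert in O_K.

inert — (6011) stays prime in O_K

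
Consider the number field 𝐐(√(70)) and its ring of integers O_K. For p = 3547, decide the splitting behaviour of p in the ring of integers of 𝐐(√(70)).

splits completely

d = 70 ≡ 2 (mod 4), so O_K = ℤ[√70] and disc(K) = 4d = 280.
disc(K) = 280 is not divisible by 3547; 3547 is unramified.
(70/3547) = 70^1773 mod 3547 = 1, giving Legendre symbol 1.
(70/3547) = 1, so 3547 splits.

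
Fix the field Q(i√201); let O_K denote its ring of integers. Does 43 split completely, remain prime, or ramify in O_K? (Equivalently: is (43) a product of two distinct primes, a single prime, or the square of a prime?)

split — (43) = 𝔭₁𝔭₂ with 𝔭₁ ≠ 𝔭₂

Since -201 ≢ 1 mod 4, the ring of integers is ℤ[√-201] with discriminant 4·(-201) = -804.
43 ∤ -804, so 43 is unramified.
(-201/43) = 14^21 mod 43 = 1, giving Legendre symbol 1.
Legendre symbol 1 ⇒ 43 is split.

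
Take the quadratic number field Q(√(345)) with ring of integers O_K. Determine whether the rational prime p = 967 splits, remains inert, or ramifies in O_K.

d = 345 ≡ 1 (mod 4), so O_K = ℤ[(1+√345)/2] and disc(K) = d = 345.
Since gcd(967, 345) = 1 the prime 967 does not ramify.
(345/967) = 345^483 mod 967 = 966, giving Legendre symbol -1.
(345/967) = -1, so 967 is inert.

967 remains inert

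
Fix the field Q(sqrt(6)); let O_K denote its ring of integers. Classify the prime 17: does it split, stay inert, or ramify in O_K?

d = 6 ≡ 2 (mod 4), so O_K = ℤ[√6] and disc(K) = 4d = 24.
Since gcd(17, 24) = 1 the prime 17 does not ramify.
Legendre symbol by Euler's criterion: (6/17) ≡ 6^8 ≡ 16 (mod 17), i.e. (6/17) = -1.
Legendre symbol -1 ⇒ 17 is inert.

inert — (17) stays prime in O_K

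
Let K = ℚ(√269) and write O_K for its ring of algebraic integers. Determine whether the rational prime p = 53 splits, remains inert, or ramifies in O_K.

splits completely

269 mod 4 = 1, hence disc K = 269 and O_K = ℤ[(1+√269)/2].
Since gcd(53, 269) = 1 the prime 53 does not ramify.
(269/53) = 4^26 mod 53 = 1, giving Legendre symbol 1.
d is a quadratic residue mod p, hence 53 splits in O_K.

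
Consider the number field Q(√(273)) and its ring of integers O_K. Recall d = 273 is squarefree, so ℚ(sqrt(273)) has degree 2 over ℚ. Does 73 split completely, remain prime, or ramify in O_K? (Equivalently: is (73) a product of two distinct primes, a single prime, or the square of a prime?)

p splits

273 mod 4 = 1, hence disc K = 273 and O_K = ℤ[(1+√273)/2].
73 ∤ 273, so 73 is unramified.
Compute (273/73) via Euler: 54^((73-1)/2) mod 73 = 1, so (273/73) = 1.
(273/73) = 1, so 73 splits.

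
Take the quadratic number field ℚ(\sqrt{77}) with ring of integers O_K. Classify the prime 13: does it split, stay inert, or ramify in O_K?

split

d = 77 ≡ 1 (mod 4), so O_K = ℤ[(1+√77)/2] and disc(K) = d = 77.
13 ∤ 77, so 13 is unramified.
(77/13) = 12^6 mod 13 = 1, giving Legendre symbol 1.
d is a quadratic residue mod p, hence 13 splits in O_K.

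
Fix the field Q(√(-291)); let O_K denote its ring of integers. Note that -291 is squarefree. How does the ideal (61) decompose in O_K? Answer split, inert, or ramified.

d = -291 ≡ 1 (mod 4), so O_K = ℤ[(1+√-291)/2] and disc(K) = d = -291.
61 ∤ -291, so 61 is unramified.
(-291/61) = 14^30 mod 61 = 1, giving Legendre symbol 1.
d is a quadratic residue mod p, hence 61 splits in O_K.

split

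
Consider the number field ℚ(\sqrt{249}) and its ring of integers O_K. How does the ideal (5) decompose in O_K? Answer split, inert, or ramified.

split — (5) = 𝔭₁𝔭₂ with 𝔭₁ ≠ 𝔭₂

d = 249 ≡ 1 (mod 4), so O_K = ℤ[(1+√249)/2] and disc(K) = d = 249.
disc(K) = 249 is not divisible by 5; 5 is unramified.
Legendre symbol by Euler's criterion: (249/5) ≡ 249^2 ≡ 1 (mod 5), i.e. (249/5) = 1.
(249/5) = 1, so 5 splits.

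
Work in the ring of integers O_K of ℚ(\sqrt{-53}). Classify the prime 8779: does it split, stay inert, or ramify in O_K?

Since -53 ≢ 1 mod 4, the ring of integers is ℤ[√-53] with discriminant 4·(-53) = -212.
disc(K) = -212 is not divisible by 8779; 8779 is unramified.
(-53/8779) = 8726^4389 mod 8779 = 1, giving Legendre symbol 1.
Legendre symbol 1 ⇒ 8779 is split.

8779 splits in O_K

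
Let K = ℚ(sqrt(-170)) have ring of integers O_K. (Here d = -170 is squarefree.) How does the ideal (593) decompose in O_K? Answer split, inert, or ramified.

d = -170 ≡ 2 (mod 4), so O_K = ℤ[√-170] and disc(K) = 4d = -680.
Since gcd(593, -680) = 1 the prime 593 does not ramify.
(-170/593) = 423^296 mod 593 = 592, giving Legendre symbol -1.
(-170/593) = -1, so 593 is inert.

inert — (593) stays prime in O_K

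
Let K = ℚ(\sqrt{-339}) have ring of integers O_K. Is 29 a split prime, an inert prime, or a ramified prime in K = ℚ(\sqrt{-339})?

splits completely

Since -339 ≡ 1 mod 4, the ring of integers is ℤ[(1+√-339)/2] with discriminant -339.
Since gcd(29, -339) = 1 the prime 29 does not ramify.
Compute (-339/29) via Euler: 9^((29-1)/2) mod 29 = 1, so (-339/29) = 1.
(-339/29) = 1, so 29 splits.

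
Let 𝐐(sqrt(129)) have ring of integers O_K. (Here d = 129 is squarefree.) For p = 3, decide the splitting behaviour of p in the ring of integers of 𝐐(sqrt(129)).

ramified — (3) = 𝔭²

Since 129 ≡ 1 mod 4, the ring of integers is ℤ[(1+√129)/2] with discriminant 129.
Ramification test: 3 | 129. The prime 3 ramifies in K.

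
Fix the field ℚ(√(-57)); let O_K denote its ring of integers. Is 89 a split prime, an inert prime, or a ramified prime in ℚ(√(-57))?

split — (89) = 𝔭₁𝔭₂ with 𝔭₁ ≠ 𝔭₂

Since -57 ≢ 1 mod 4, the ring of integers is ℤ[√-57] with discriminant 4·(-57) = -228.
Since gcd(89, -228) = 1 the prime 89 does not ramify.
Euler's criterion: (-57)^44 mod 89 = 1. Thus (-57|89) = 1.
(-57/89) = 1, so 89 splits.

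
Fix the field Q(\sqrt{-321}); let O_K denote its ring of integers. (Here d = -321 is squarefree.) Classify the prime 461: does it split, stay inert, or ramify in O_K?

d = -321 ≡ 3 (mod 4), so O_K = ℤ[√-321] and disc(K) = 4d = -1284.
disc(K) = -1284 is not divisible by 461; 461 is unramified.
(-321/461) = 140^230 mod 461 = 460, giving Legendre symbol -1.
(-321/461) = -1, so 461 is inert.

461 remains inert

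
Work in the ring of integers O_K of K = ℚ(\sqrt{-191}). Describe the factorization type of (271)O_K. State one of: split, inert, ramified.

271 splits in O_K

Since -191 ≡ 1 mod 4, the ring of integers is ℤ[(1+√-191)/2] with discriminant -191.
271 ∤ -191, so 271 is unramified.
Euler's criterion: (-191)^135 mod 271 = 1. Thus (-191|271) = 1.
Legendre symbol 1 ⇒ 271 is split.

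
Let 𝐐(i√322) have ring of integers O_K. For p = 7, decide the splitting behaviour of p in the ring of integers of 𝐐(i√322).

-322 mod 4 = 2, hence disc K = 4·(-322) = -1288 and O_K = ℤ[√-322].
Ramification test: 7 | -1288. The prime 7 ramifies in K.

ramified — (7) = 𝔭²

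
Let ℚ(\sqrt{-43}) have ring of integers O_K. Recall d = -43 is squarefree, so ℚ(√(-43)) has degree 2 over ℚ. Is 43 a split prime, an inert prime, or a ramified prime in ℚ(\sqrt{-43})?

Since -43 ≡ 1 mod 4, the ring of integers is ℤ[(1+√-43)/2] with discriminant -43.
Ramification test: 43 | -43. The prime 43 ramifies in K.

ramified — (43) = 𝔭²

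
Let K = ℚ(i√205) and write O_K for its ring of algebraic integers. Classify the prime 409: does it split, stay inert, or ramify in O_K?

splits completely

-205 mod 4 = 3, hence disc K = 4·(-205) = -820 and O_K = ℤ[√-205].
Since gcd(409, -820) = 1 the prime 409 does not ramify.
Legendre symbol by Euler's criterion: (-205/409) ≡ (-205)^204 ≡ 1 (mod 409), i.e. (-205/409) = 1.
d is a quadratic residue mod p, hence 409 splits in O_K.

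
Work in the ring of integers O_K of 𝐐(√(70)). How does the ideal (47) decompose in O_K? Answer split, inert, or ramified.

Since 70 ≢ 1 mod 4, the ring of integers is ℤ[√70] with discriminant 4·70 = 280.
Since gcd(47, 280) = 1 the prime 47 does not ramify.
Compute (70/47) via Euler: 23^((47-1)/2) mod 47 = 46, so (70/47) = -1.
(70/47) = -1, so 47 is inert.

p is inert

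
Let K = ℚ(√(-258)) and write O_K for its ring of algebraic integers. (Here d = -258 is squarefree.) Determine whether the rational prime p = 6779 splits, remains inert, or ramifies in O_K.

-258 mod 4 = 2, hence disc K = 4·(-258) = -1032 and O_K = ℤ[√-258].
Since gcd(6779, -1032) = 1 the prime 6779 does not ramify.
Compute (-258/6779) via Euler: 6521^((6779-1)/2) mod 6779 = 1, so (-258/6779) = 1.
d is a quadratic residue mod p, hence 6779 splits in O_K.

6779 splits in O_K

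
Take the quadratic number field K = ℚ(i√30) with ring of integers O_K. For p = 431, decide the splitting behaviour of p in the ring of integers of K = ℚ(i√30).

Since -30 ≢ 1 mod 4, the ring of integers is ℤ[√-30] with discriminant 4·(-30) = -120.
disc(K) = -120 is not divisible by 431; 431 is unramified.
(-30/431) = 401^215 mod 431 = 430, giving Legendre symbol -1.
d is a non-residue mod p, hence 431 remains inert in O_K.

p is inert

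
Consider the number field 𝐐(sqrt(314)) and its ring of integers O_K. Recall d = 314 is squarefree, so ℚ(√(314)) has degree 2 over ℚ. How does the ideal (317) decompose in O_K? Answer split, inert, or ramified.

inert — (317) stays prime in O_K

d = 314 ≡ 2 (mod 4), so O_K = ℤ[√314] and disc(K) = 4d = 1256.
317 ∤ 1256, so 317 is unramified.
(314/317) = 314^158 mod 317 = 316, giving Legendre symbol -1.
Legendre symbol -1 ⇒ 317 is inert.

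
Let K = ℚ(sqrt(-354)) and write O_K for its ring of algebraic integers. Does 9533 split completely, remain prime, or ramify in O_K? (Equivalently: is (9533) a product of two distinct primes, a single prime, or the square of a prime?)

p is inert

d = -354 ≡ 2 (mod 4), so O_K = ℤ[√-354] and disc(K) = 4d = -1416.
9533 ∤ -1416, so 9533 is unramified.
Legendre symbol by Euler's criterion: (-354/9533) ≡ (-354)^4766 ≡ 9532 (mod 9533), i.e. (-354/9533) = -1.
d is a non-residue mod p, hence 9533 remains inert in O_K.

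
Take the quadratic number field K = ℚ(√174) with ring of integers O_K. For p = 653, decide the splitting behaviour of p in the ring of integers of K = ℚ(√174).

174 mod 4 = 2, hence disc K = 4·174 = 696 and O_K = ℤ[√174].
Since gcd(653, 696) = 1 the prime 653 does not ramify.
(174/653) = 174^326 mod 653 = 652, giving Legendre symbol -1.
d is a non-residue mod p, hence 653 remains inert in O_K.

inert — (653) stays prime in O_K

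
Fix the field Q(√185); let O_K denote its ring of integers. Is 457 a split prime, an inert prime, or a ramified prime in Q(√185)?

split

Since 185 ≡ 1 mod 4, the ring of integers is ℤ[(1+√185)/2] with discriminant 185.
Since gcd(457, 185) = 1 the prime 457 does not ramify.
Compute (185/457) via Euler: 185^((457-1)/2) mod 457 = 1, so (185/457) = 1.
d is a quadratic residue mod p, hence 457 splits in O_K.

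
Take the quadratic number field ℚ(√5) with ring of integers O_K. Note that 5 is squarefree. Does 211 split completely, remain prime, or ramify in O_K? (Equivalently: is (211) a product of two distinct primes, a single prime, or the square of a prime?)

splits completely

d = 5 ≡ 1 (mod 4), so O_K = ℤ[(1+√5)/2] and disc(K) = d = 5.
211 ∤ 5, so 211 is unramified.
(5/211) = 5^105 mod 211 = 1, giving Legendre symbol 1.
(5/211) = 1, so 211 splits.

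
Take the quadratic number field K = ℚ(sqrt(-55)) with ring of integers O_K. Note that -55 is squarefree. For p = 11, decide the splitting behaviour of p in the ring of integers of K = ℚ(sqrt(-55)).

Since -55 ≡ 1 mod 4, the ring of integers is ℤ[(1+√-55)/2] with discriminant -55.
disc(K) = -55 = 11·(-5), so p = 11 is ramified.

ramified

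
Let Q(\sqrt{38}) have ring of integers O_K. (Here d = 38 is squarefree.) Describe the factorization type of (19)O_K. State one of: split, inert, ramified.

38 mod 4 = 2, hence disc K = 4·38 = 152 and O_K = ℤ[√38].
Ramification test: 19 | 152. The prime 19 ramifies in K.

ramifies in O_K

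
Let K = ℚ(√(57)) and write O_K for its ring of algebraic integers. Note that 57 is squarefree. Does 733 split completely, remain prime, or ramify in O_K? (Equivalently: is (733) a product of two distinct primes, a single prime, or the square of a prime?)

733 splits in O_K

d = 57 ≡ 1 (mod 4), so O_K = ℤ[(1+√57)/2] and disc(K) = d = 57.
Since gcd(733, 57) = 1 the prime 733 does not ramify.
Legendre symbol by Euler's criterion: (57/733) ≡ 57^366 ≡ 1 (mod 733), i.e. (57/733) = 1.
d is a quadratic residue mod p, hence 733 splits in O_K.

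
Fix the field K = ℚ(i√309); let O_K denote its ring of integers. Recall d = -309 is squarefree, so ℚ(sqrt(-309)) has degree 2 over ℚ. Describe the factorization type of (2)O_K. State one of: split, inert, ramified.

ramified — (2) = 𝔭²

d = -309 ≡ 3 (mod 4), so O_K = ℤ[√-309] and disc(K) = 4d = -1236.
disc(K) = -1236 = 2·(-618), so p = 2 is ramified.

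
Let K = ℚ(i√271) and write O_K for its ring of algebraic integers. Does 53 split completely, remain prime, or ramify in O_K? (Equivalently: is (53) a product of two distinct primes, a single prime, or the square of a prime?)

split

Since -271 ≡ 1 mod 4, the ring of integers is ℤ[(1+√-271)/2] with discriminant -271.
Since gcd(53, -271) = 1 the prime 53 does not ramify.
(-271/53) = 47^26 mod 53 = 1, giving Legendre symbol 1.
Legendre symbol 1 ⇒ 53 is split.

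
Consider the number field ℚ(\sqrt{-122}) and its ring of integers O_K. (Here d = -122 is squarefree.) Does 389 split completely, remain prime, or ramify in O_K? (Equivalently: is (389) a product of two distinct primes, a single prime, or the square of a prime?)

splits completely

Since -122 ≢ 1 mod 4, the ring of integers is ℤ[√-122] with discriminant 4·(-122) = -488.
Since gcd(389, -488) = 1 the prime 389 does not ramify.
Legendre symbol by Euler's criterion: (-122/389) ≡ (-122)^194 ≡ 1 (mod 389), i.e. (-122/389) = 1.
Legendre symbol 1 ⇒ 389 is split.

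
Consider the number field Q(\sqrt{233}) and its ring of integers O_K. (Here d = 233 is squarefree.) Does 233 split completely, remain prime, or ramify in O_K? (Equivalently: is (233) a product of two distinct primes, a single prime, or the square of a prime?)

Since 233 ≡ 1 mod 4, the ring of integers is ℤ[(1+√233)/2] with discriminant 233.
disc(K) = 233 = 233·1, so p = 233 is ramified.

233 is ramified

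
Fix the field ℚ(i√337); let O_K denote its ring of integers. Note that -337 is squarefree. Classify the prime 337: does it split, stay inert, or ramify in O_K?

337 is ramified

d = -337 ≡ 3 (mod 4), so O_K = ℤ[√-337] and disc(K) = 4d = -1348.
disc(K) = -1348 = 337·(-4), so p = 337 is ramified.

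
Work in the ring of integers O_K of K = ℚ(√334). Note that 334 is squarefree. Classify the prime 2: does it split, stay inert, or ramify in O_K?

ramified

d = 334 ≡ 2 (mod 4), so O_K = ℤ[√334] and disc(K) = 4d = 1336.
disc(K) = 1336 = 2·668, so p = 2 is ramified.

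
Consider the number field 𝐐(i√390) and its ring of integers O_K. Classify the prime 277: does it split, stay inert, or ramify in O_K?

Since -390 ≢ 1 mod 4, the ring of integers is ℤ[√-390] with discriminant 4·(-390) = -1560.
Since gcd(277, -1560) = 1 the prime 277 does not ramify.
Euler's criterion: (-390)^138 mod 277 = 1. Thus (-390|277) = 1.
Legendre symbol 1 ⇒ 277 is split.

277 splits in O_K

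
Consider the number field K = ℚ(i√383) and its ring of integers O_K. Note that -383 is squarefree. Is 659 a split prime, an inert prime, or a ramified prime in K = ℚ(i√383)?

d = -383 ≡ 1 (mod 4), so O_K = ℤ[(1+√-383)/2] and disc(K) = d = -383.
disc(K) = -383 is not divisible by 659; 659 is unramified.
(-383/659) = 276^329 mod 659 = 1, giving Legendre symbol 1.
d is a quadratic residue mod p, hence 659 splits in O_K.

659 splits in O_K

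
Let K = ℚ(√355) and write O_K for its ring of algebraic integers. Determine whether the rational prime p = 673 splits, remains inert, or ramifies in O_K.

d = 355 ≡ 3 (mod 4), so O_K = ℤ[√355] and disc(K) = 4d = 1420.
Since gcd(673, 1420) = 1 the prime 673 does not ramify.
(355/673) = 355^336 mod 673 = 1, giving Legendre symbol 1.
d is a quadratic residue mod p, hence 673 splits in O_K.

673 splits in O_K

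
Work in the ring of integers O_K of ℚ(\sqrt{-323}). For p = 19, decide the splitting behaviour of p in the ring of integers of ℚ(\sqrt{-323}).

ramified

-323 mod 4 = 1, hence disc K = -323 and O_K = ℤ[(1+√-323)/2].
Ramification test: 19 | -323. The prime 19 ramifies in K.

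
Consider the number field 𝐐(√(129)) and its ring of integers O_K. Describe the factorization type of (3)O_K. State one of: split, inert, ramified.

ramifies in O_K

d = 129 ≡ 1 (mod 4), so O_K = ℤ[(1+√129)/2] and disc(K) = d = 129.
3 divides disc(K) = 129, so 3 ramifies.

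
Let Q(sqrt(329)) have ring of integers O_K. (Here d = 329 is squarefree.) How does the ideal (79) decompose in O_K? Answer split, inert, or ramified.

split

Since 329 ≡ 1 mod 4, the ring of integers is ℤ[(1+√329)/2] with discriminant 329.
Since gcd(79, 329) = 1 the prime 79 does not ramify.
(329/79) = 13^39 mod 79 = 1, giving Legendre symbol 1.
(329/79) = 1, so 79 splits.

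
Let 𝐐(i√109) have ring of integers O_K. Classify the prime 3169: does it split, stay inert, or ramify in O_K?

remains prime (inert)

-109 mod 4 = 3, hence disc K = 4·(-109) = -436 and O_K = ℤ[√-109].
Since gcd(3169, -436) = 1 the prime 3169 does not ramify.
(-109/3169) = 3060^1584 mod 3169 = 3168, giving Legendre symbol -1.
(-109/3169) = -1, so 3169 is inert.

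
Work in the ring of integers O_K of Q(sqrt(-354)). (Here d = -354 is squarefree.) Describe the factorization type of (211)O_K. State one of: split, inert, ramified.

p is inert

d = -354 ≡ 2 (mod 4), so O_K = ℤ[√-354] and disc(K) = 4d = -1416.
disc(K) = -1416 is not divisible by 211; 211 is unramified.
Legendre symbol by Euler's criterion: (-354/211) ≡ (-354)^105 ≡ 210 (mod 211), i.e. (-354/211) = -1.
Legendre symbol -1 ⇒ 211 is inert.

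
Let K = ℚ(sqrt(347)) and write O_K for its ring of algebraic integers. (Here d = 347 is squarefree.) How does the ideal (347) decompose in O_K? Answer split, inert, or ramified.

347 mod 4 = 3, hence disc K = 4·347 = 1388 and O_K = ℤ[√347].
347 divides disc(K) = 1388, so 347 ramifies.

ramified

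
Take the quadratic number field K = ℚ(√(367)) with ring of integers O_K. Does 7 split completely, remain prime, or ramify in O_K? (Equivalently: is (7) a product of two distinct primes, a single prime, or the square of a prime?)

inert

d = 367 ≡ 3 (mod 4), so O_K = ℤ[√367] and disc(K) = 4d = 1468.
Since gcd(7, 1468) = 1 the prime 7 does not ramify.
(367/7) = 3^3 mod 7 = 6, giving Legendre symbol -1.
(367/7) = -1, so 7 is inert.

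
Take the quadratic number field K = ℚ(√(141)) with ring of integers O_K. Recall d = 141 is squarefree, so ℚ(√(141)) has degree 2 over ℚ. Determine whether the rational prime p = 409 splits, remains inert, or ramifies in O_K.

141 mod 4 = 1, hence disc K = 141 and O_K = ℤ[(1+√141)/2].
disc(K) = 141 is not divisible by 409; 409 is unramified.
Euler's criterion: 141^204 mod 409 = 408. Thus (141|409) = -1.
(141/409) = -1, so 409 is inert.

remains prime (inert)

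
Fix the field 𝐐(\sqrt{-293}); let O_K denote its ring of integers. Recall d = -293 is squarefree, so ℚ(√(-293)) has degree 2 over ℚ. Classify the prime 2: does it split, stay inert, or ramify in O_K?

ramified

d = -293 ≡ 3 (mod 4), so O_K = ℤ[√-293] and disc(K) = 4d = -1172.
disc(K) = -1172 = 2·(-586), so p = 2 is ramified.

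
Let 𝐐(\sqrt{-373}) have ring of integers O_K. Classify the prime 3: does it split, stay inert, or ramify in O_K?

p is inert

-373 mod 4 = 3, hence disc K = 4·(-373) = -1492 and O_K = ℤ[√-373].
Since gcd(3, -1492) = 1 the prime 3 does not ramify.
(-373/3) = 2^1 mod 3 = 2, giving Legendre symbol -1.
Legendre symbol -1 ⇒ 3 is inert.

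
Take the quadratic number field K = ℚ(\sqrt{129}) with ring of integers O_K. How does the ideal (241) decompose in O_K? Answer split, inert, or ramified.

inert — (241) stays prime in O_K

Since 129 ≡ 1 mod 4, the ring of integers is ℤ[(1+√129)/2] with discriminant 129.
Since gcd(241, 129) = 1 the prime 241 does not ramify.
Legendre symbol by Euler's criterion: (129/241) ≡ 129^120 ≡ 240 (mod 241), i.e. (129/241) = -1.
Legendre symbol -1 ⇒ 241 is inert.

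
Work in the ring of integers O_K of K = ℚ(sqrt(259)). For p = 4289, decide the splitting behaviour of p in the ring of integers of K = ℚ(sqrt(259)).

d = 259 ≡ 3 (mod 4), so O_K = ℤ[√259] and disc(K) = 4d = 1036.
4289 ∤ 1036, so 4289 is unramified.
Legendre symbol by Euler's criterion: (259/4289) ≡ 259^2144 ≡ 4288 (mod 4289), i.e. (259/4289) = -1.
d is a non-residue mod p, hence 4289 remains inert in O_K.

p is inert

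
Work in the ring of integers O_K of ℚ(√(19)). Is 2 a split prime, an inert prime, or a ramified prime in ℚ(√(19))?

p ramifies

19 mod 4 = 3, hence disc K = 4·19 = 76 and O_K = ℤ[√19].
disc(K) = 76 = 2·38, so p = 2 is ramified.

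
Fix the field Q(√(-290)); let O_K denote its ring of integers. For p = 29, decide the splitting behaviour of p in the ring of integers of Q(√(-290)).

d = -290 ≡ 2 (mod 4), so O_K = ℤ[√-290] and disc(K) = 4d = -1160.
disc(K) = -1160 = 29·(-40), so p = 29 is ramified.

ramifies in O_K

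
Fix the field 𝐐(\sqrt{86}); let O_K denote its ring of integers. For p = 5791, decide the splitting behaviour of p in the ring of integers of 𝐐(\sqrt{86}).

p splits

Since 86 ≢ 1 mod 4, the ring of integers is ℤ[√86] with discriminant 4·86 = 344.
Since gcd(5791, 344) = 1 the prime 5791 does not ramify.
Euler's criterion: 86^2895 mod 5791 = 1. Thus (86|5791) = 1.
d is a quadratic residue mod p, hence 5791 splits in O_K.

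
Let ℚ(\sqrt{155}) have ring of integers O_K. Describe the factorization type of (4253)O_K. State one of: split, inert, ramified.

4253 splits in O_K

Since 155 ≢ 1 mod 4, the ring of integers is ℤ[√155] with discriminant 4·155 = 620.
Since gcd(4253, 620) = 1 the prime 4253 does not ramify.
Legendre symbol by Euler's criterion: (155/4253) ≡ 155^2126 ≡ 1 (mod 4253), i.e. (155/4253) = 1.
d is a quadratic residue mod p, hence 4253 splits in O_K.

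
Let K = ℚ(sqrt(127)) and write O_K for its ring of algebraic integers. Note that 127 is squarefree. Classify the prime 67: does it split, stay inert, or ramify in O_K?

split

Since 127 ≢ 1 mod 4, the ring of integers is ℤ[√127] with discriminant 4·127 = 508.
Since gcd(67, 508) = 1 the prime 67 does not ramify.
(127/67) = 60^33 mod 67 = 1, giving Legendre symbol 1.
(127/67) = 1, so 67 splits.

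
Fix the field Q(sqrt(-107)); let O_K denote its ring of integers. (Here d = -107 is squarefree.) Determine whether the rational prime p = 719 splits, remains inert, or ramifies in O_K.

719 remains inert

Since -107 ≡ 1 mod 4, the ring of integers is ℤ[(1+√-107)/2] with discriminant -107.
719 ∤ -107, so 719 is unramified.
Legendre symbol by Euler's criterion: (-107/719) ≡ (-107)^359 ≡ 718 (mod 719), i.e. (-107/719) = -1.
(-107/719) = -1, so 719 is inert.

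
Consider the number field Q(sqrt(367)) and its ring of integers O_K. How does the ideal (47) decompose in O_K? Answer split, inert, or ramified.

remains prime (inert)

Since 367 ≢ 1 mod 4, the ring of integers is ℤ[√367] with discriminant 4·367 = 1468.
disc(K) = 1468 is not divisible by 47; 47 is unramified.
(367/47) = 38^23 mod 47 = 46, giving Legendre symbol -1.
d is a non-residue mod p, hence 47 remains inert in O_K.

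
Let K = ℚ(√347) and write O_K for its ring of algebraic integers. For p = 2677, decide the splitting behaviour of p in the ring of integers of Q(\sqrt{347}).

2677 remains inert

d = 347 ≡ 3 (mod 4), so O_K = ℤ[√347] and disc(K) = 4d = 1388.
2677 ∤ 1388, so 2677 is unramified.
Legendre symbol by Euler's criterion: (347/2677) ≡ 347^1338 ≡ 2676 (mod 2677), i.e. (347/2677) = -1.
Legendre symbol -1 ⇒ 2677 is inert.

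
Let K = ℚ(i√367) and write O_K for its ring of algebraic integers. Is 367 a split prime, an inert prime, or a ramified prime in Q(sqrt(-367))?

ramified — (367) = 𝔭²

d = -367 ≡ 1 (mod 4), so O_K = ℤ[(1+√-367)/2] and disc(K) = d = -367.
disc(K) = -367 = 367·(-1), so p = 367 is ramified.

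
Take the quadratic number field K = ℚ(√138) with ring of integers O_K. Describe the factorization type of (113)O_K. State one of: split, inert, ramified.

d = 138 ≡ 2 (mod 4), so O_K = ℤ[√138] and disc(K) = 4d = 552.
113 ∤ 552, so 113 is unramified.
(138/113) = 25^56 mod 113 = 1, giving Legendre symbol 1.
d is a quadratic residue mod p, hence 113 splits in O_K.

p splits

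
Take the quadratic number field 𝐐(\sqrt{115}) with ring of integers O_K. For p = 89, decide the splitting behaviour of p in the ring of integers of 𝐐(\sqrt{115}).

Since 115 ≢ 1 mod 4, the ring of integers is ℤ[√115] with discriminant 4·115 = 460.
89 ∤ 460, so 89 is unramified.
Euler's criterion: 115^44 mod 89 = 88. Thus (115|89) = -1.
(115/89) = -1, so 89 is inert.

p is inert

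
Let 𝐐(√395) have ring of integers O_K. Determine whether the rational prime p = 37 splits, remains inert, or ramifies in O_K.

d = 395 ≡ 3 (mod 4), so O_K = ℤ[√395] and disc(K) = 4d = 1580.
37 ∤ 1580, so 37 is unramified.
Compute (395/37) via Euler: 25^((37-1)/2) mod 37 = 1, so (395/37) = 1.
Legendre symbol 1 ⇒ 37 is split.

split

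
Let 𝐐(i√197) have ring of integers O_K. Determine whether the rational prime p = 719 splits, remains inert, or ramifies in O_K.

p splits

-197 mod 4 = 3, hence disc K = 4·(-197) = -788 and O_K = ℤ[√-197].
719 ∤ -788, so 719 is unramified.
Euler's criterion: (-197)^359 mod 719 = 1. Thus (-197|719) = 1.
Legendre symbol 1 ⇒ 719 is split.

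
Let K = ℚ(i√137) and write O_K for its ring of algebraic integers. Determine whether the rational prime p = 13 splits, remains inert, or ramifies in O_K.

Since -137 ≢ 1 mod 4, the ring of integers is ℤ[√-137] with discriminant 4·(-137) = -548.
13 ∤ -548, so 13 is unramified.
(-137/13) = 6^6 mod 13 = 12, giving Legendre symbol -1.
(-137/13) = -1, so 13 is inert.

remains prime (inert)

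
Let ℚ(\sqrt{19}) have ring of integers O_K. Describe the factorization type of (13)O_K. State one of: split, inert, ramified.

remains prime (inert)

19 mod 4 = 3, hence disc K = 4·19 = 76 and O_K = ℤ[√19].
Since gcd(13, 76) = 1 the prime 13 does not ramify.
Compute (19/13) via Euler: 6^((13-1)/2) mod 13 = 12, so (19/13) = -1.
Legendre symbol -1 ⇒ 13 is inert.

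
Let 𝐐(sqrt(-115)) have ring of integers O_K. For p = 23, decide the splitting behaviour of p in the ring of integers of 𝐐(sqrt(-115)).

p ramifies

Since -115 ≡ 1 mod 4, the ring of integers is ℤ[(1+√-115)/2] with discriminant -115.
23 divides disc(K) = -115, so 23 ramifies.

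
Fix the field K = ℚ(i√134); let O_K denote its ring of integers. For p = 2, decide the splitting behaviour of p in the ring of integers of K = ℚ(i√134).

p ramifies

Since -134 ≢ 1 mod 4, the ring of integers is ℤ[√-134] with discriminant 4·(-134) = -536.
2 divides disc(K) = -536, so 2 ramifies.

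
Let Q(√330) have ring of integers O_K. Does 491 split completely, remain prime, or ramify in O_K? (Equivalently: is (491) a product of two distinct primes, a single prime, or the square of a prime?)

330 mod 4 = 2, hence disc K = 4·330 = 1320 and O_K = ℤ[√330].
disc(K) = 1320 is not divisible by 491; 491 is unramified.
Compute (330/491) via Euler: 330^((491-1)/2) mod 491 = 490, so (330/491) = -1.
(330/491) = -1, so 491 is inert.

p is inert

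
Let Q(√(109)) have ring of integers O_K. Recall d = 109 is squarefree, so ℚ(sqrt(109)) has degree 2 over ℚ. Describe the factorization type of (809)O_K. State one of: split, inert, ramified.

809 splits in O_K

d = 109 ≡ 1 (mod 4), so O_K = ℤ[(1+√109)/2] and disc(K) = d = 109.
Since gcd(809, 109) = 1 the prime 809 does not ramify.
Compute (109/809) via Euler: 109^((809-1)/2) mod 809 = 1, so (109/809) = 1.
d is a quadratic residue mod p, hence 809 splits in O_K.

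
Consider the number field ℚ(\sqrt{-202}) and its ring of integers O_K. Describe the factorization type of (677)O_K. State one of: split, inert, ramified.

Since -202 ≢ 1 mod 4, the ring of integers is ℤ[√-202] with discriminant 4·(-202) = -808.
Since gcd(677, -808) = 1 the prime 677 does not ramify.
Euler's criterion: (-202)^338 mod 677 = 676. Thus (-202|677) = -1.
Legendre symbol -1 ⇒ 677 is inert.

677 remains inert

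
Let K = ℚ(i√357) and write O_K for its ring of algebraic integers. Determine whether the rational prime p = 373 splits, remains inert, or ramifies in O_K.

373 splits in O_K

d = -357 ≡ 3 (mod 4), so O_K = ℤ[√-357] and disc(K) = 4d = -1428.
373 ∤ -1428, so 373 is unramified.
(-357/373) = 16^186 mod 373 = 1, giving Legendre symbol 1.
(-357/373) = 1, so 373 splits.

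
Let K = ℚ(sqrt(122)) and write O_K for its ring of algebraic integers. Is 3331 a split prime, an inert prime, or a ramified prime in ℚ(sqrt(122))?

3331 splits in O_K

d = 122 ≡ 2 (mod 4), so O_K = ℤ[√122] and disc(K) = 4d = 488.
disc(K) = 488 is not divisible by 3331; 3331 is unramified.
Compute (122/3331) via Euler: 122^((3331-1)/2) mod 3331 = 1, so (122/3331) = 1.
(122/3331) = 1, so 3331 splits.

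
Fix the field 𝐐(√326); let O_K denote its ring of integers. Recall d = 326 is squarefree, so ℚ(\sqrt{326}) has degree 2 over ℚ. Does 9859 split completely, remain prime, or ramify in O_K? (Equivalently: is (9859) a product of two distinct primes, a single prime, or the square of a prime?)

d = 326 ≡ 2 (mod 4), so O_K = ℤ[√326] and disc(K) = 4d = 1304.
Since gcd(9859, 1304) = 1 the prime 9859 does not ramify.
(326/9859) = 326^4929 mod 9859 = 9858, giving Legendre symbol -1.
d is a non-residue mod p, hence 9859 remains inert in O_K.

inert — (9859) stays prime in O_K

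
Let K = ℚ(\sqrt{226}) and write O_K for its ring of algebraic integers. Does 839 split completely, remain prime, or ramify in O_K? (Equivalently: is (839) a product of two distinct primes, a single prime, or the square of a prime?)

d = 226 ≡ 2 (mod 4), so O_K = ℤ[√226] and disc(K) = 4d = 904.
disc(K) = 904 is not divisible by 839; 839 is unramified.
Euler's criterion: 226^419 mod 839 = 838. Thus (226|839) = -1.
Legendre symbol -1 ⇒ 839 is inert.

839 remains inert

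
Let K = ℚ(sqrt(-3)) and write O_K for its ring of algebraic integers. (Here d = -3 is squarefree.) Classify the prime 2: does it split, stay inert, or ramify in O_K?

Since -3 ≡ 1 mod 4, the ring of integers is ℤ[(1+√-3)/2] with discriminant -3.
Since gcd(2, -3) = 1 the prime 2 does not ramify.
For p = 2 with d ≡ 1 (mod 4): d mod 8 = 5, so 2 is inert.

inert — (2) stays prime in O_K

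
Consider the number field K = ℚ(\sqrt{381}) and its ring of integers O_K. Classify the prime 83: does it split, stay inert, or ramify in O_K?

d = 381 ≡ 1 (mod 4), so O_K = ℤ[(1+√381)/2] and disc(K) = d = 381.
83 ∤ 381, so 83 is unramified.
Legendre symbol by Euler's criterion: (381/83) ≡ 381^41 ≡ 1 (mod 83), i.e. (381/83) = 1.
Legendre symbol 1 ⇒ 83 is split.

p splits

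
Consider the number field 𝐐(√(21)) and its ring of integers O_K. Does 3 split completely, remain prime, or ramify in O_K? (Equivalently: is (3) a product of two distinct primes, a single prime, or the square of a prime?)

d = 21 ≡ 1 (mod 4), so O_K = ℤ[(1+√21)/2] and disc(K) = d = 21.
3 divides disc(K) = 21, so 3 ramifies.

p ramifies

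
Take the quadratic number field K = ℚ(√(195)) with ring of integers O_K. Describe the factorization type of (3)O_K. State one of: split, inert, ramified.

ramifies in O_K

195 mod 4 = 3, hence disc K = 4·195 = 780 and O_K = ℤ[√195].
Ramification test: 3 | 780. The prime 3 ramifies in K.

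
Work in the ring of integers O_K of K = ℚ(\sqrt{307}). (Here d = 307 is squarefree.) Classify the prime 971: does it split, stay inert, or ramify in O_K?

307 mod 4 = 3, hence disc K = 4·307 = 1228 and O_K = ℤ[√307].
Since gcd(971, 1228) = 1 the prime 971 does not ramify.
Euler's criterion: 307^485 mod 971 = 1. Thus (307|971) = 1.
(307/971) = 1, so 971 splits.

split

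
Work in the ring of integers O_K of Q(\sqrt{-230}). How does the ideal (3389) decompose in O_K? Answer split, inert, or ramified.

d = -230 ≡ 2 (mod 4), so O_K = ℤ[√-230] and disc(K) = 4d = -920.
3389 ∤ -920, so 3389 is unramified.
Legendre symbol by Euler's criterion: (-230/3389) ≡ (-230)^1694 ≡ 3388 (mod 3389), i.e. (-230/3389) = -1.
d is a non-residue mod p, hence 3389 remains inert in O_K.

p is inert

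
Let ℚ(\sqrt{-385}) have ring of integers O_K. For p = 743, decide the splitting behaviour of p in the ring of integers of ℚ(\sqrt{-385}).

inert

Since -385 ≢ 1 mod 4, the ring of integers is ℤ[√-385] with discriminant 4·(-385) = -1540.
disc(K) = -1540 is not divisible by 743; 743 is unramified.
Euler's criterion: (-385)^371 mod 743 = 742. Thus (-385|743) = -1.
d is a non-residue mod p, hence 743 remains inert in O_K.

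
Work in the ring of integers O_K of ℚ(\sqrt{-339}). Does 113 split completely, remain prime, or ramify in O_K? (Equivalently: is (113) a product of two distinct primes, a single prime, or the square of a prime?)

p ramifies

Since -339 ≡ 1 mod 4, the ring of integers is ℤ[(1+√-339)/2] with discriminant -339.
Ramification test: 113 | -339. The prime 113 ramifies in K.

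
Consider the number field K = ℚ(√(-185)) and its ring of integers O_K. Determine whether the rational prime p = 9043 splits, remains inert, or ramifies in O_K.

Since -185 ≢ 1 mod 4, the ring of integers is ℤ[√-185] with discriminant 4·(-185) = -740.
9043 ∤ -740, so 9043 is unramified.
(-185/9043) = 8858^4521 mod 9043 = 9042, giving Legendre symbol -1.
(-185/9043) = -1, so 9043 is inert.

remains prime (inert)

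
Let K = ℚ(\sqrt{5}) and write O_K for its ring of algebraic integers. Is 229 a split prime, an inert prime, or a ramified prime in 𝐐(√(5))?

p splits

d = 5 ≡ 1 (mod 4), so O_K = ℤ[(1+√5)/2] and disc(K) = d = 5.
disc(K) = 5 is not divisible by 229; 229 is unramified.
Legendre symbol by Euler's criterion: (5/229) ≡ 5^114 ≡ 1 (mod 229), i.e. (5/229) = 1.
Legendre symbol 1 ⇒ 229 is split.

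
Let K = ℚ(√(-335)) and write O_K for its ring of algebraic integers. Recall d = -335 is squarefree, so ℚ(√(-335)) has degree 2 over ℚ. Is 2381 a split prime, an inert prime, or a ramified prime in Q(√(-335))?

Since -335 ≡ 1 mod 4, the ring of integers is ℤ[(1+√-335)/2] with discriminant -335.
Since gcd(2381, -335) = 1 the prime 2381 does not ramify.
Compute (-335/2381) via Euler: 2046^((2381-1)/2) mod 2381 = 1, so (-335/2381) = 1.
(-335/2381) = 1, so 2381 splits.

p splits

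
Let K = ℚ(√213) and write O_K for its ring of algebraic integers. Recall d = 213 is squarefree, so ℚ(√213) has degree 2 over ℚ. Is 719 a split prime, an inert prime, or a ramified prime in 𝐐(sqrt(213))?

719 remains inert

d = 213 ≡ 1 (mod 4), so O_K = ℤ[(1+√213)/2] and disc(K) = d = 213.
Since gcd(719, 213) = 1 the prime 719 does not ramify.
Legendre symbol by Euler's criterion: (213/719) ≡ 213^359 ≡ 718 (mod 719), i.e. (213/719) = -1.
Legendre symbol -1 ⇒ 719 is inert.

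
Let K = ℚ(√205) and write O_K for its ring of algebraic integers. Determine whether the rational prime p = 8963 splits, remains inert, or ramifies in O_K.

remains prime (inert)

Since 205 ≡ 1 mod 4, the ring of integers is ℤ[(1+√205)/2] with discriminant 205.
disc(K) = 205 is not divisible by 8963; 8963 is unramified.
Euler's criterion: 205^4481 mod 8963 = 8962. Thus (205|8963) = -1.
d is a non-residue mod p, hence 8963 remains inert in O_K.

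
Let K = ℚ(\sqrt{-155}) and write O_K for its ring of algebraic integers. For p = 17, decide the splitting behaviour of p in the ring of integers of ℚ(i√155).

d = -155 ≡ 1 (mod 4), so O_K = ℤ[(1+√-155)/2] and disc(K) = d = -155.
17 ∤ -155, so 17 is unramified.
Compute (-155/17) via Euler: 15^((17-1)/2) mod 17 = 1, so (-155/17) = 1.
d is a quadratic residue mod p, hence 17 splits in O_K.

split — (17) = 𝔭₁𝔭₂ with 𝔭₁ ≠ 𝔭₂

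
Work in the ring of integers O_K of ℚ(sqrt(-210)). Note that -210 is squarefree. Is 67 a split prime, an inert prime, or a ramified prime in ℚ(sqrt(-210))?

Since -210 ≢ 1 mod 4, the ring of integers is ℤ[√-210] with discriminant 4·(-210) = -840.
disc(K) = -840 is not divisible by 67; 67 is unramified.
Compute (-210/67) via Euler: 58^((67-1)/2) mod 67 = 66, so (-210/67) = -1.
d is a non-residue mod p, hence 67 remains inert in O_K.

remains prime (inert)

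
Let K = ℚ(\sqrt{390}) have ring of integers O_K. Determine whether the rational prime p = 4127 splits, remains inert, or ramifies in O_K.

splits completely

d = 390 ≡ 2 (mod 4), so O_K = ℤ[√390] and disc(K) = 4d = 1560.
disc(K) = 1560 is not divisible by 4127; 4127 is unramified.
Legendre symbol by Euler's criterion: (390/4127) ≡ 390^2063 ≡ 1 (mod 4127), i.e. (390/4127) = 1.
(390/4127) = 1, so 4127 splits.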